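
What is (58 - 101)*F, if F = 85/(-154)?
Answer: 3655/154 ≈ 23.734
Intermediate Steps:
F = -85/154 (F = 85*(-1/154) = -85/154 ≈ -0.55195)
(58 - 101)*F = (58 - 101)*(-85/154) = -43*(-85/154) = 3655/154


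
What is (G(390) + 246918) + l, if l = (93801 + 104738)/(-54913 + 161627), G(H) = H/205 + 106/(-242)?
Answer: 130722162798561/529408154 ≈ 2.4692e+5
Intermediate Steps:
G(H) = -53/121 + H/205 (G(H) = H*(1/205) + 106*(-1/242) = H/205 - 53/121 = -53/121 + H/205)
l = 198539/106714 ≈ 1.8605
(G(390) + 246918) + l = ((-53/121 + (1/205)*390) + 246918) + 198539/106714 = ((-53/121 + 78/41) + 246918) + 198539/106714 = (7265/4961 + 246918) + 198539/106714 = 1224967463/4961 + 198539/106714 = 130722162798561/529408154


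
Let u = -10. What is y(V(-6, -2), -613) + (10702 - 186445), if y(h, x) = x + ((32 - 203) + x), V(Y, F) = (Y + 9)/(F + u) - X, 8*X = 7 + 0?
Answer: -177140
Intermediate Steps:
X = 7/8 (X = (7 + 0)/8 = (1/8)*7 = 7/8 ≈ 0.87500)
V(Y, F) = -7/8 + (9 + Y)/(-10 + F) (V(Y, F) = (Y + 9)/(F - 10) - 1*7/8 = (9 + Y)/(-10 + F) - 7/8 = -7/8 + (9 + Y)/(-10 + F))
y(h, x) = -171 + 2*x (y(h, x) = x + (-171 + x) = -171 + 2*x)
y(V(-6, -2), -613) + (10702 - 186445) = (-171 + 2*(-613)) + (10702 - 186445) = (-171 - 1226) - 175743 = -1397 - 175743 = -177140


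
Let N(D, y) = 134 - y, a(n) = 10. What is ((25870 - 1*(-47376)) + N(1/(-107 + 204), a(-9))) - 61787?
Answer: 11583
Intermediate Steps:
((25870 - 1*(-47376)) + N(1/(-107 + 204), a(-9))) - 61787 = ((25870 - 1*(-47376)) + (134 - 1*10)) - 61787 = ((25870 + 47376) + (134 - 10)) - 61787 = (73246 + 124) - 61787 = 73370 - 61787 = 11583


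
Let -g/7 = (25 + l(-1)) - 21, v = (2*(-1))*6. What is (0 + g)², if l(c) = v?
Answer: 3136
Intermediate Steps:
v = -12 (v = -2*6 = -12)
l(c) = -12
g = 56 (g = -7*((25 - 12) - 21) = -7*(13 - 21) = -7*(-8) = 56)
(0 + g)² = (0 + 56)² = 56² = 3136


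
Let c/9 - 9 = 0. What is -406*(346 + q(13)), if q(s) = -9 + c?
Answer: -169708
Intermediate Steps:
c = 81 (c = 81 + 9*0 = 81 + 0 = 81)
q(s) = 72 (q(s) = -9 + 81 = 72)
-406*(346 + q(13)) = -406*(346 + 72) = -406*418 = -169708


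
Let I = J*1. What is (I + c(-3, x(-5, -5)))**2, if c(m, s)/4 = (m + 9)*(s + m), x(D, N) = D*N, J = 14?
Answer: 293764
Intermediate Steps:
c(m, s) = 4*(9 + m)*(m + s) (c(m, s) = 4*((m + 9)*(s + m)) = 4*((9 + m)*(m + s)) = 4*(9 + m)*(m + s))
I = 14 (I = 14*1 = 14)
(I + c(-3, x(-5, -5)))**2 = (14 + (4*(-3)**2 + 36*(-3) + 36*(-5*(-5)) + 4*(-3)*(-5*(-5))))**2 = (14 + (4*9 - 108 + 36*25 + 4*(-3)*25))**2 = (14 + (36 - 108 + 900 - 300))**2 = (14 + 528)**2 = 542**2 = 293764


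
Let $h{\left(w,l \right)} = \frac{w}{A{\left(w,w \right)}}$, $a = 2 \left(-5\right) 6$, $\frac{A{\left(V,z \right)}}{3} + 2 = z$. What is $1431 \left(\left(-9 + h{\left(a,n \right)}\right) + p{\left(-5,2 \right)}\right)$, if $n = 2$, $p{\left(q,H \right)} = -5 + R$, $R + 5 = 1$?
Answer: $- \frac{784188}{31} \approx -25296.0$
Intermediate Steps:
$R = -4$ ($R = -5 + 1 = -4$)
$p{\left(q,H \right)} = -9$ ($p{\left(q,H \right)} = -5 - 4 = -9$)
$A{\left(V,z \right)} = -6 + 3 z$
$a = -60$ ($a = \left(-10\right) 6 = -60$)
$h{\left(w,l \right)} = \frac{w}{-6 + 3 w}$
$1431 \left(\left(-9 + h{\left(a,n \right)}\right) + p{\left(-5,2 \right)}\right) = 1431 \left(\left(-9 + \frac{1}{3} \left(-60\right) \frac{1}{-2 - 60}\right) - 9\right) = 1431 \left(\left(-9 + \frac{1}{3} \left(-60\right) \frac{1}{-62}\right) - 9\right) = 1431 \left(\left(-9 + \frac{1}{3} \left(-60\right) \left(- \frac{1}{62}\right)\right) - 9\right) = 1431 \left(\left(-9 + \frac{10}{31}\right) - 9\right) = 1431 \left(- \frac{269}{31} - 9\right) = 1431 \left(- \frac{548}{31}\right) = - \frac{784188}{31}$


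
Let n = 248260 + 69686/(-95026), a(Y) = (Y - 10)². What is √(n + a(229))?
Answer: √668712858750890/47513 ≈ 544.26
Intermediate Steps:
a(Y) = (-10 + Y)²
n = 11795542537/47513 (n = 248260 + 69686*(-1/95026) = 248260 - 34843/47513 = 11795542537/47513 ≈ 2.4826e+5)
√(n + a(229)) = √(11795542537/47513 + (-10 + 229)²) = √(11795542537/47513 + 219²) = √(11795542537/47513 + 47961) = √(14074313530/47513) = √668712858750890/47513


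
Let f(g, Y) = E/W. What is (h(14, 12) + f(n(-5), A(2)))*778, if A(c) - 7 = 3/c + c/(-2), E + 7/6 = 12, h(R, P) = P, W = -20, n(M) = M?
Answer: 106975/12 ≈ 8914.6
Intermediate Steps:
E = 65/6 (E = -7/6 + 12 = 65/6 ≈ 10.833)
A(c) = 7 + 3/c - c/2 (A(c) = 7 + (3/c + c/(-2)) = 7 + (3/c + c*(-1/2)) = 7 + (3/c - c/2) = 7 + 3/c - c/2)
f(g, Y) = -13/24 (f(g, Y) = (65/6)/(-20) = (65/6)*(-1/20) = -13/24)
(h(14, 12) + f(n(-5), A(2)))*778 = (12 - 13/24)*778 = (275/24)*778 = 106975/12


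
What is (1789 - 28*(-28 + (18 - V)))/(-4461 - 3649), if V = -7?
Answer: -1873/8110 ≈ -0.23095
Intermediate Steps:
(1789 - 28*(-28 + (18 - V)))/(-4461 - 3649) = (1789 - 28*(-28 + (18 - 1*(-7))))/(-4461 - 3649) = (1789 - 28*(-28 + (18 + 7)))/(-8110) = (1789 - 28*(-28 + 25))*(-1/8110) = (1789 - 28*(-3))*(-1/8110) = (1789 + 84)*(-1/8110) = 1873*(-1/8110) = -1873/8110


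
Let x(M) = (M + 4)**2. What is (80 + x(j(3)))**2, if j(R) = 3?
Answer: 16641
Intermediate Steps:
x(M) = (4 + M)**2
(80 + x(j(3)))**2 = (80 + (4 + 3)**2)**2 = (80 + 7**2)**2 = (80 + 49)**2 = 129**2 = 16641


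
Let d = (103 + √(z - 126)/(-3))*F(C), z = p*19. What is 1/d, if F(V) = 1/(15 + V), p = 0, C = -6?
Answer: 309/3541 + 3*I*√14/3541 ≈ 0.087263 + 0.00317*I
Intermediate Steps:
z = 0 (z = 0*19 = 0)
d = 103/9 - I*√14/9 (d = (103 + √(0 - 126)/(-3))/(15 - 6) = (103 + √(-126)*(-⅓))/9 = (103 + (3*I*√14)*(-⅓))*(⅑) = (103 - I*√14)*(⅑) = 103/9 - I*√14/9 ≈ 11.444 - 0.41574*I)
1/d = 1/(103/9 - I*√14/9)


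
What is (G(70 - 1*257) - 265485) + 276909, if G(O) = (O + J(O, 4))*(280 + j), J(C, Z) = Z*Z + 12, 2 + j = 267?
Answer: -75231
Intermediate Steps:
j = 265 (j = -2 + 267 = 265)
J(C, Z) = 12 + Z**2 (J(C, Z) = Z**2 + 12 = 12 + Z**2)
G(O) = 15260 + 545*O (G(O) = (O + (12 + 4**2))*(280 + 265) = (O + (12 + 16))*545 = (O + 28)*545 = (28 + O)*545 = 15260 + 545*O)
(G(70 - 1*257) - 265485) + 276909 = ((15260 + 545*(70 - 1*257)) - 265485) + 276909 = ((15260 + 545*(70 - 257)) - 265485) + 276909 = ((15260 + 545*(-187)) - 265485) + 276909 = ((15260 - 101915) - 265485) + 276909 = (-86655 - 265485) + 276909 = -352140 + 276909 = -75231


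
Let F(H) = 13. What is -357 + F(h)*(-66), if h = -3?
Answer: -1215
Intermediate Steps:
-357 + F(h)*(-66) = -357 + 13*(-66) = -357 - 858 = -1215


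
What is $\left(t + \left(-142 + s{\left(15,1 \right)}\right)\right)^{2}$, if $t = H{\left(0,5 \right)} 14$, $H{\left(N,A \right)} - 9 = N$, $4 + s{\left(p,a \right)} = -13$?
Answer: $1089$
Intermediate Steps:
$s{\left(p,a \right)} = -17$ ($s{\left(p,a \right)} = -4 - 13 = -17$)
$H{\left(N,A \right)} = 9 + N$
$t = 126$ ($t = \left(9 + 0\right) 14 = 9 \cdot 14 = 126$)
$\left(t + \left(-142 + s{\left(15,1 \right)}\right)\right)^{2} = \left(126 - 159\right)^{2} = \left(-33\right)^{2} = 1089$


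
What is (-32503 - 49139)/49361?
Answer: -81642/49361 ≈ -1.6540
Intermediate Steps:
(-32503 - 49139)/49361 = -81642*1/49361 = -81642/49361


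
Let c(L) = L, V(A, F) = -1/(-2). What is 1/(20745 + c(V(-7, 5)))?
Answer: 2/41491 ≈ 4.8203e-5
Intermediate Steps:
V(A, F) = ½ (V(A, F) = -1*(-½) = ½)
1/(20745 + c(V(-7, 5))) = 1/(20745 + ½) = 1/(41491/2) = 2/41491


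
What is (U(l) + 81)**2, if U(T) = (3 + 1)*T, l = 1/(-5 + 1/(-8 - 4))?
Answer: 23941449/3721 ≈ 6434.1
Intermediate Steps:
l = -12/61 (l = 1/(-5 + 1/(-12)) = 1/(-5 - 1/12) = 1/(-61/12) = -12/61 ≈ -0.19672)
U(T) = 4*T
(U(l) + 81)**2 = (4*(-12/61) + 81)**2 = (-48/61 + 81)**2 = (4893/61)**2 = 23941449/3721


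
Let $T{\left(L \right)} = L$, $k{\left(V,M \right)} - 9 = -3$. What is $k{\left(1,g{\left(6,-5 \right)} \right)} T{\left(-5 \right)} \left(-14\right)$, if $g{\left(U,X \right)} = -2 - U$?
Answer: $420$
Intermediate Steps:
$k{\left(V,M \right)} = 6$ ($k{\left(V,M \right)} = 9 - 3 = 6$)
$k{\left(1,g{\left(6,-5 \right)} \right)} T{\left(-5 \right)} \left(-14\right) = 6 \left(-5\right) \left(-14\right) = \left(-30\right) \left(-14\right) = 420$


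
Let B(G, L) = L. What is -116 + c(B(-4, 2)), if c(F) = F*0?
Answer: -116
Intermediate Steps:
c(F) = 0
-116 + c(B(-4, 2)) = -116 + 0 = -116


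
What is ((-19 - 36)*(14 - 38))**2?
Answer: 1742400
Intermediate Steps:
((-19 - 36)*(14 - 38))**2 = (-55*(-24))**2 = 1320**2 = 1742400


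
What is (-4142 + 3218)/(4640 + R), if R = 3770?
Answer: -462/4205 ≈ -0.10987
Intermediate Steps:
(-4142 + 3218)/(4640 + R) = (-4142 + 3218)/(4640 + 3770) = -924/8410 = -924*1/8410 = -462/4205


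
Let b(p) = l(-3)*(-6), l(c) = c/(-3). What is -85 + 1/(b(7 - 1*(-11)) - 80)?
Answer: -7311/86 ≈ -85.012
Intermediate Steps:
l(c) = -c/3 (l(c) = c*(-⅓) = -c/3)
b(p) = -6 (b(p) = -⅓*(-3)*(-6) = 1*(-6) = -6)
-85 + 1/(b(7 - 1*(-11)) - 80) = -85 + 1/(-6 - 80) = -85 + 1/(-86) = -85 - 1/86 = -7311/86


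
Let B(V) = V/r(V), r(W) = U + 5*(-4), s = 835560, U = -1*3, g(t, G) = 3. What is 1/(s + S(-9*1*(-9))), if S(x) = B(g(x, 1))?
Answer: 23/19217877 ≈ 1.1968e-6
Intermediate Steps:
U = -3
r(W) = -23 (r(W) = -3 + 5*(-4) = -3 - 20 = -23)
B(V) = -V/23 (B(V) = V/(-23) = V*(-1/23) = -V/23)
S(x) = -3/23 (S(x) = -1/23*3 = -3/23)
1/(s + S(-9*1*(-9))) = 1/(835560 - 3/23) = 1/(19217877/23) = 23/19217877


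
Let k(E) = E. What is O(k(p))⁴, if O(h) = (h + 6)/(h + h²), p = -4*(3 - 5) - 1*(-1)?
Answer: 1/1296 ≈ 0.00077160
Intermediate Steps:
p = 9 (p = -4*(-2) + 1 = 8 + 1 = 9)
O(h) = (6 + h)/(h + h²)
O(k(p))⁴ = ((6 + 9)/(9*(1 + 9)))⁴ = ((⅑)*15/10)⁴ = ((⅑)*(⅒)*15)⁴ = (⅙)⁴ = 1/1296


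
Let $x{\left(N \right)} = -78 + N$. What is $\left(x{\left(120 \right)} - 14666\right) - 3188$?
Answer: $-17812$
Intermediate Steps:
$\left(x{\left(120 \right)} - 14666\right) - 3188 = \left(\left(-78 + 120\right) - 14666\right) - 3188 = \left(42 - 14666\right) - 3188 = -14624 - 3188 = -17812$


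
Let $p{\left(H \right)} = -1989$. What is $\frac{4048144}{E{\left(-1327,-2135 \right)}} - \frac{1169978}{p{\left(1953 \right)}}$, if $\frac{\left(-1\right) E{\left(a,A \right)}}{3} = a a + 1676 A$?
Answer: $\frac{236546800910}{401630151} \approx 588.97$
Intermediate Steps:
$E{\left(a,A \right)} = - 5028 A - 3 a^{2}$ ($E{\left(a,A \right)} = - 3 \left(a a + 1676 A\right) = - 3 \left(a^{2} + 1676 A\right) = - 5028 A - 3 a^{2}$)
$\frac{4048144}{E{\left(-1327,-2135 \right)}} - \frac{1169978}{p{\left(1953 \right)}} = \frac{4048144}{\left(-5028\right) \left(-2135\right) - 3 \left(-1327\right)^{2}} - \frac{1169978}{-1989} = \frac{4048144}{10734780 - 5282787} - - \frac{1169978}{1989} = \frac{4048144}{10734780 - 5282787} + \frac{1169978}{1989} = \frac{4048144}{5451993} + \frac{1169978}{1989} = \frac{236546800910}{401630151}$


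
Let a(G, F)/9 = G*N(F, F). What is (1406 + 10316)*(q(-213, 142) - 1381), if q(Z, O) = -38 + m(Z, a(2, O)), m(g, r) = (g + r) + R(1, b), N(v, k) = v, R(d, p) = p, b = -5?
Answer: 10772518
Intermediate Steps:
a(G, F) = 9*F*G (a(G, F) = 9*(G*F) = 9*(F*G) = 9*F*G)
m(g, r) = -5 + g + r (m(g, r) = (g + r) - 5 = -5 + g + r)
q(Z, O) = -43 + Z + 18*O (q(Z, O) = -38 + (-5 + Z + 9*O*2) = -38 + (-5 + Z + 18*O) = -43 + Z + 18*O)
(1406 + 10316)*(q(-213, 142) - 1381) = (1406 + 10316)*((-43 - 213 + 18*142) - 1381) = 11722*((-43 - 213 + 2556) - 1381) = 11722*(2300 - 1381) = 11722*919 = 10772518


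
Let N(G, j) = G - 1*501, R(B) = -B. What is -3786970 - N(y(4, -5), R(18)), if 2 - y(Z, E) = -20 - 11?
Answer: -3786502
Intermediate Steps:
y(Z, E) = 33 (y(Z, E) = 2 - (-20 - 11) = 2 - 1*(-31) = 2 + 31 = 33)
N(G, j) = -501 + G (N(G, j) = G - 501 = -501 + G)
-3786970 - N(y(4, -5), R(18)) = -3786970 - (-501 + 33) = -3786970 - 1*(-468) = -3786970 + 468 = -3786502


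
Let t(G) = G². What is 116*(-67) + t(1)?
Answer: -7771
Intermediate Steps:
116*(-67) + t(1) = 116*(-67) + 1² = -7772 + 1 = -7771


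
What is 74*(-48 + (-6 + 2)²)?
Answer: -2368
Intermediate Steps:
74*(-48 + (-6 + 2)²) = 74*(-48 + (-4)²) = 74*(-48 + 16) = 74*(-32) = -2368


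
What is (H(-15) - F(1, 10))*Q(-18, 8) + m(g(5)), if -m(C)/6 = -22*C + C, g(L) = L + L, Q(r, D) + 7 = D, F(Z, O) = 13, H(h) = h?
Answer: 1232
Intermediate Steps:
Q(r, D) = -7 + D
g(L) = 2*L
m(C) = 126*C (m(C) = -6*(-22*C + C) = -(-126)*C = 126*C)
(H(-15) - F(1, 10))*Q(-18, 8) + m(g(5)) = (-15 - 1*13)*(-7 + 8) + 126*(2*5) = (-15 - 13)*1 + 126*10 = -28*1 + 1260 = -28 + 1260 = 1232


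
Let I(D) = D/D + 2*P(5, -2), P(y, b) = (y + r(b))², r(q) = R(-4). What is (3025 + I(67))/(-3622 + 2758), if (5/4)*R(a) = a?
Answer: -18953/5400 ≈ -3.5098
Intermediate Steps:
R(a) = 4*a/5
r(q) = -16/5 (r(q) = (⅘)*(-4) = -16/5)
P(y, b) = (-16/5 + y)² (P(y, b) = (y - 16/5)² = (-16/5 + y)²)
I(D) = 187/25 (I(D) = D/D + 2*((-16 + 5*5)²/25) = 1 + 2*((-16 + 25)²/25) = 1 + 2*((1/25)*9²) = 1 + 2*((1/25)*81) = 1 + 2*(81/25) = 1 + 162/25 = 187/25)
(3025 + I(67))/(-3622 + 2758) = (3025 + 187/25)/(-3622 + 2758) = (75812/25)/(-864) = (75812/25)*(-1/864) = -18953/5400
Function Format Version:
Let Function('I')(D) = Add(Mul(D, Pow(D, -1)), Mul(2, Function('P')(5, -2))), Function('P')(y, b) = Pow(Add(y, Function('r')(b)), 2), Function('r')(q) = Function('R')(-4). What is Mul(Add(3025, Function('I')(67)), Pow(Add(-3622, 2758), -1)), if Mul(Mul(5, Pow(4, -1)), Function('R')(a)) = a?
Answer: Rational(-18953, 5400) ≈ -3.5098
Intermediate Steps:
Function('R')(a) = Mul(Rational(4, 5), a)
Function('r')(q) = Rational(-16, 5) (Function('r')(q) = Mul(Rational(4, 5), -4) = Rational(-16, 5))
Function('P')(y, b) = Pow(Add(Rational(-16, 5), y), 2) (Function('P')(y, b) = Pow(Add(y, Rational(-16, 5)), 2) = Pow(Add(Rational(-16, 5), y), 2))
Function('I')(D) = Rational(187, 25) (Function('I')(D) = Add(Mul(D, Pow(D, -1)), Mul(2, Mul(Rational(1, 25), Pow(Add(-16, Mul(5, 5)), 2)))) = Add(1, Mul(2, Mul(Rational(1, 25), Pow(Add(-16, 25), 2)))) = Add(1, Mul(2, Mul(Rational(1, 25), Pow(9, 2)))) = Add(1, Mul(2, Mul(Rational(1, 25), 81))) = Add(1, Mul(2, Rational(81, 25))) = Add(1, Rational(162, 25)) = Rational(187, 25))
Mul(Add(3025, Function('I')(67)), Pow(Add(-3622, 2758), -1)) = Mul(Add(3025, Rational(187, 25)), Pow(Add(-3622, 2758), -1)) = Mul(Rational(75812, 25), Pow(-864, -1)) = Mul(Rational(75812, 25), Rational(-1, 864)) = Rational(-18953, 5400)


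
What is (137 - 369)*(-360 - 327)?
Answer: 159384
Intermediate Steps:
(137 - 369)*(-360 - 327) = -232*(-687) = 159384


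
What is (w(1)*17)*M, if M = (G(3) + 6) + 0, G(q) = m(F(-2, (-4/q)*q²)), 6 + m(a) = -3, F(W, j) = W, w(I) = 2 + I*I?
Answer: -153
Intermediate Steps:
w(I) = 2 + I²
m(a) = -9 (m(a) = -6 - 3 = -9)
G(q) = -9
M = -3 (M = (-9 + 6) + 0 = -3 + 0 = -3)
(w(1)*17)*M = ((2 + 1²)*17)*(-3) = ((2 + 1)*17)*(-3) = (3*17)*(-3) = 51*(-3) = -153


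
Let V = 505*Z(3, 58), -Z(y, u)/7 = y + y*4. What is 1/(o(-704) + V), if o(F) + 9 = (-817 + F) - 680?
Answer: -1/55235 ≈ -1.8104e-5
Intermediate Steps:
o(F) = -1506 + F (o(F) = -9 + ((-817 + F) - 680) = -9 + (-1497 + F) = -1506 + F)
Z(y, u) = -35*y (Z(y, u) = -7*(y + y*4) = -7*(y + 4*y) = -35*y)
V = -53025 (V = 505*(-35*3) = 505*(-105) = -53025)
1/(o(-704) + V) = 1/((-1506 - 704) - 53025) = 1/(-2210 - 53025) = 1/(-55235) = -1/55235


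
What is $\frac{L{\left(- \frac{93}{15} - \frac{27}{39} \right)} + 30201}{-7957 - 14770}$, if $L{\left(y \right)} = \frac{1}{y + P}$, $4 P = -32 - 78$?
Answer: $- \frac{135028541}{101612417} \approx -1.3289$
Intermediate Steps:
$P = - \frac{55}{2}$ ($P = \frac{-32 - 78}{4} = \frac{1}{4} \left(-110\right) = - \frac{55}{2} \approx -27.5$)
$L{\left(y \right)} = \frac{1}{- \frac{55}{2} + y}$ ($L{\left(y \right)} = \frac{1}{y - \frac{55}{2}} = \frac{1}{- \frac{55}{2} + y}$)
$\frac{L{\left(- \frac{93}{15} - \frac{27}{39} \right)} + 30201}{-7957 - 14770} = \frac{\frac{2}{-55 + 2 \left(- \frac{93}{15} - \frac{27}{39}\right)} + 30201}{-7957 - 14770} = \frac{\frac{2}{-55 + 2 \left(\left(-93\right) \frac{1}{15} - \frac{9}{13}\right)} + 30201}{-22727} = \left(\frac{2}{-55 + 2 \left(- \frac{31}{5} - \frac{9}{13}\right)} + 30201\right) \left(- \frac{1}{22727}\right) = \left(\frac{2}{-55 + 2 \left(- \frac{448}{65}\right)} + 30201\right) \left(- \frac{1}{22727}\right) = \left(\frac{2}{-55 - \frac{896}{65}} + 30201\right) \left(- \frac{1}{22727}\right) = \left(\frac{2}{- \frac{4471}{65}} + 30201\right) \left(- \frac{1}{22727}\right) = \left(2 \left(- \frac{65}{4471}\right) + 30201\right) \left(- \frac{1}{22727}\right) = \left(- \frac{130}{4471} + 30201\right) \left(- \frac{1}{22727}\right) = \frac{135028541}{4471} \left(- \frac{1}{22727}\right) = - \frac{135028541}{101612417}$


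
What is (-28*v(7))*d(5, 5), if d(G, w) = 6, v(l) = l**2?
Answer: -8232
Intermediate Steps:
(-28*v(7))*d(5, 5) = -28*7**2*6 = -28*49*6 = -1372*6 = -8232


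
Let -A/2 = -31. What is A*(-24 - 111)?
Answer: -8370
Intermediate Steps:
A = 62 (A = -2*(-31) = 62)
A*(-24 - 111) = 62*(-24 - 111) = 62*(-135) = -8370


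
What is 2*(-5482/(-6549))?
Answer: 10964/6549 ≈ 1.6741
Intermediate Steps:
2*(-5482/(-6549)) = 2*(-5482*(-1/6549)) = 2*(5482/6549) = 10964/6549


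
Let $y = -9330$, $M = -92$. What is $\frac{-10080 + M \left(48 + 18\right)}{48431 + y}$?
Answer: $- \frac{16152}{39101} \approx -0.41308$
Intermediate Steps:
$\frac{-10080 + M \left(48 + 18\right)}{48431 + y} = \frac{-10080 - 92 \left(48 + 18\right)}{48431 - 9330} = \frac{-10080 - 6072}{39101} = \left(-10080 - 6072\right) \frac{1}{39101} = \left(-16152\right) \frac{1}{39101} = - \frac{16152}{39101}$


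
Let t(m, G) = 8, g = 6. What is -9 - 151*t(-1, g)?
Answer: -1217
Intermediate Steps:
-9 - 151*t(-1, g) = -9 - 151*8 = -9 - 1208 = -1217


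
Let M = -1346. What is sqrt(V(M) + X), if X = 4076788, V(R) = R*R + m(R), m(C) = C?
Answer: sqrt(5887158) ≈ 2426.3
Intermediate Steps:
V(R) = R + R**2 (V(R) = R*R + R = R**2 + R = R + R**2)
sqrt(V(M) + X) = sqrt(-1346*(1 - 1346) + 4076788) = sqrt(-1346*(-1345) + 4076788) = sqrt(1810370 + 4076788) = sqrt(5887158)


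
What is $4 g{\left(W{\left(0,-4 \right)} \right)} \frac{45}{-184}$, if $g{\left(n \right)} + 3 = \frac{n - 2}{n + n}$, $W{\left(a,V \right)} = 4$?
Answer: $\frac{495}{184} \approx 2.6902$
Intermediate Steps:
$g{\left(n \right)} = -3 + \frac{-2 + n}{2 n}$ ($g{\left(n \right)} = -3 + \frac{n - 2}{n + n} = -3 + \frac{-2 + n}{2 n}$)
$4 g{\left(W{\left(0,-4 \right)} \right)} \frac{45}{-184} = 4 \left(- \frac{5}{2} - \frac{1}{4}\right) \frac{45}{-184} = 4 \left(- \frac{5}{2} - \frac{1}{4}\right) 45 \left(- \frac{1}{184}\right) = 4 \left(- \frac{5}{2} - \frac{1}{4}\right) \left(- \frac{45}{184}\right) = 4 \left(- \frac{11}{4}\right) \left(- \frac{45}{184}\right) = \left(-11\right) \left(- \frac{45}{184}\right) = \frac{495}{184}$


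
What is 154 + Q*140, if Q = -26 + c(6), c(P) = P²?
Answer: 1554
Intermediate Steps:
Q = 10 (Q = -26 + 6² = -26 + 36 = 10)
154 + Q*140 = 154 + 10*140 = 154 + 1400 = 1554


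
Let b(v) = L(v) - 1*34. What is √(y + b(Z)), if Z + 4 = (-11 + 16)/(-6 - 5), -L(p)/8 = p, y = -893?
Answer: I*√107855/11 ≈ 29.856*I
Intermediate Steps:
L(p) = -8*p
Z = -49/11 (Z = -4 + (-11 + 16)/(-6 - 5) = -4 + 5/(-11) = -4 + 5*(-1/11) = -4 - 5/11 = -49/11 ≈ -4.4545)
b(v) = -34 - 8*v (b(v) = -8*v - 1*34 = -8*v - 34 = -34 - 8*v)
√(y + b(Z)) = √(-893 + (-34 - 8*(-49/11))) = √(-893 + (-34 + 392/11)) = √(-893 + 18/11) = √(-9805/11) = I*√107855/11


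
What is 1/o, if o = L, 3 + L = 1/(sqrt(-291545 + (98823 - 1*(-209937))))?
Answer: -51645/154934 - sqrt(17215)/154934 ≈ -0.33418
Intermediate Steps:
L = -3 + sqrt(17215)/17215 (L = -3 + 1/(sqrt(-291545 + (98823 - 1*(-209937)))) = -3 + 1/(sqrt(-291545 + (98823 + 209937))) = -3 + 1/(sqrt(-291545 + 308760)) = -3 + 1/(sqrt(17215)) = -3 + sqrt(17215)/17215 ≈ -2.9924)
o = -3 + sqrt(17215)/17215 ≈ -2.9924
1/o = 1/(-3 + sqrt(17215)/17215)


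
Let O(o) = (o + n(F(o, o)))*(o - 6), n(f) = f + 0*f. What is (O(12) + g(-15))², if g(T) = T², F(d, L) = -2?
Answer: 81225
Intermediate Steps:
n(f) = f (n(f) = f + 0 = f)
O(o) = (-6 + o)*(-2 + o) (O(o) = (o - 2)*(o - 6) = (-2 + o)*(-6 + o) = (-6 + o)*(-2 + o))
(O(12) + g(-15))² = ((12 + 12² - 8*12) + (-15)²)² = ((12 + 144 - 96) + 225)² = (60 + 225)² = 285² = 81225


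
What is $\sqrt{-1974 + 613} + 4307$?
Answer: $4307 + i \sqrt{1361} \approx 4307.0 + 36.892 i$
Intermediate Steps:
$\sqrt{-1974 + 613} + 4307 = \sqrt{-1361} + 4307 = i \sqrt{1361} + 4307 = 4307 + i \sqrt{1361}$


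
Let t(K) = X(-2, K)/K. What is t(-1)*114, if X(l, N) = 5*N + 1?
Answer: 456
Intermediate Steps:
X(l, N) = 1 + 5*N
t(K) = (1 + 5*K)/K
t(-1)*114 = (5 + 1/(-1))*114 = (5 - 1)*114 = 4*114 = 456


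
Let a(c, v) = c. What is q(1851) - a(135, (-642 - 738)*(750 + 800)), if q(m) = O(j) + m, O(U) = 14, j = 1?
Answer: 1730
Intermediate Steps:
q(m) = 14 + m
q(1851) - a(135, (-642 - 738)*(750 + 800)) = (14 + 1851) - 1*135 = 1865 - 135 = 1730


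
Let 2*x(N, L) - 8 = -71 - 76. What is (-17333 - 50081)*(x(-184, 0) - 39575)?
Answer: 2672594323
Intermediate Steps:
x(N, L) = -139/2 (x(N, L) = 4 + (-71 - 76)/2 = 4 + (½)*(-147) = 4 - 147/2 = -139/2)
(-17333 - 50081)*(x(-184, 0) - 39575) = (-17333 - 50081)*(-139/2 - 39575) = -67414*(-79289/2) = 2672594323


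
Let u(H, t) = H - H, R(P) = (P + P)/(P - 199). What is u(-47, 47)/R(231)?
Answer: 0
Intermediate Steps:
R(P) = 2*P/(-199 + P) (R(P) = (2*P)/(-199 + P) = 2*P/(-199 + P))
u(H, t) = 0
u(-47, 47)/R(231) = 0/((2*231/(-199 + 231))) = 0/((2*231/32)) = 0/((2*231*(1/32))) = 0/(231/16) = 0*(16/231) = 0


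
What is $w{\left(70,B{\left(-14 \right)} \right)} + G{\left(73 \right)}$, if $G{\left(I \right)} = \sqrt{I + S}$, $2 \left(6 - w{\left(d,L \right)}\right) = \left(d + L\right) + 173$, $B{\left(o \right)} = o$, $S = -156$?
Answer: $- \frac{217}{2} + i \sqrt{83} \approx -108.5 + 9.1104 i$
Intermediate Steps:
$w{\left(d,L \right)} = - \frac{161}{2} - \frac{L}{2} - \frac{d}{2}$ ($w{\left(d,L \right)} = 6 - \frac{\left(d + L\right) + 173}{2} = 6 - \frac{\left(L + d\right) + 173}{2} = 6 - \frac{173 + L + d}{2} = 6 - \left(\frac{173}{2} + \frac{L}{2} + \frac{d}{2}\right) = - \frac{161}{2} - \frac{L}{2} - \frac{d}{2}$)
$G{\left(I \right)} = \sqrt{-156 + I}$ ($G{\left(I \right)} = \sqrt{I - 156} = \sqrt{-156 + I}$)
$w{\left(70,B{\left(-14 \right)} \right)} + G{\left(73 \right)} = \left(- \frac{161}{2} - -7 - 35\right) + \sqrt{-156 + 73} = \left(- \frac{161}{2} + 7 - 35\right) + \sqrt{-83} = - \frac{217}{2} + i \sqrt{83}$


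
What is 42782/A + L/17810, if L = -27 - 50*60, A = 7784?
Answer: 184596313/34658260 ≈ 5.3262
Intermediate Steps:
L = -3027 (L = -27 - 3000 = -3027)
42782/A + L/17810 = 42782/7784 - 3027/17810 = 42782*(1/7784) - 3027*1/17810 = 21391/3892 - 3027/17810 = 184596313/34658260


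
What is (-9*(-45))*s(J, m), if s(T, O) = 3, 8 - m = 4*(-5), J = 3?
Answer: 1215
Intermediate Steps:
m = 28 (m = 8 - 4*(-5) = 8 - 1*(-20) = 8 + 20 = 28)
(-9*(-45))*s(J, m) = -9*(-45)*3 = 405*3 = 1215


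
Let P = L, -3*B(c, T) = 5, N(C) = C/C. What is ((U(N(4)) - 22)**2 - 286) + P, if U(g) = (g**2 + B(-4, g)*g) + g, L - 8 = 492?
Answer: 6151/9 ≈ 683.44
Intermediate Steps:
N(C) = 1
B(c, T) = -5/3 (B(c, T) = -1/3*5 = -5/3)
L = 500 (L = 8 + 492 = 500)
P = 500
U(g) = g**2 - 2*g/3 (U(g) = (g**2 - 5*g/3) + g = g**2 - 2*g/3)
((U(N(4)) - 22)**2 - 286) + P = (((1/3)*1*(-2 + 3*1) - 22)**2 - 286) + 500 = (((1/3)*1*(-2 + 3) - 22)**2 - 286) + 500 = (((1/3)*1*1 - 22)**2 - 286) + 500 = ((1/3 - 22)**2 - 286) + 500 = ((-65/3)**2 - 286) + 500 = (4225/9 - 286) + 500 = 1651/9 + 500 = 6151/9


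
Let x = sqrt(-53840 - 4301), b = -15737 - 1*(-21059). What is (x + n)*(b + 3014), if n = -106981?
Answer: -891793616 + 8336*I*sqrt(58141) ≈ -8.9179e+8 + 2.01e+6*I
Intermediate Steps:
b = 5322 (b = -15737 + 21059 = 5322)
x = I*sqrt(58141) (x = sqrt(-58141) = I*sqrt(58141) ≈ 241.12*I)
(x + n)*(b + 3014) = (I*sqrt(58141) - 106981)*(5322 + 3014) = (-106981 + I*sqrt(58141))*8336 = -891793616 + 8336*I*sqrt(58141)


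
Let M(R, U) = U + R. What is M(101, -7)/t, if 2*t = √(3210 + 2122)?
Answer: 94*√1333/1333 ≈ 2.5746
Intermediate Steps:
M(R, U) = R + U
t = √1333 (t = √(3210 + 2122)/2 = √5332/2 = (2*√1333)/2 = √1333 ≈ 36.510)
M(101, -7)/t = (101 - 7)/(√1333) = 94*(√1333/1333) = 94*√1333/1333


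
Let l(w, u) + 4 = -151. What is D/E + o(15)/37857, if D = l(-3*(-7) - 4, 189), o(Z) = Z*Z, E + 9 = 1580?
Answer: -1838120/19824449 ≈ -0.092720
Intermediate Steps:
E = 1571 (E = -9 + 1580 = 1571)
o(Z) = Z**2
l(w, u) = -155 (l(w, u) = -4 - 151 = -155)
D = -155
D/E + o(15)/37857 = -155/1571 + 15**2/37857 = -155*1/1571 + 225*(1/37857) = -155/1571 + 75/12619 = -1838120/19824449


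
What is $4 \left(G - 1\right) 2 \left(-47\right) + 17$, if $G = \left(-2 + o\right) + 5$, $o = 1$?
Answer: $-1111$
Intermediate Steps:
$G = 4$ ($G = \left(-2 + 1\right) + 5 = -1 + 5 = 4$)
$4 \left(G - 1\right) 2 \left(-47\right) + 17 = 4 \left(4 - 1\right) 2 \left(-47\right) + 17 = 4 \cdot 3 \cdot 2 \left(-47\right) + 17 = 12 \cdot 2 \left(-47\right) + 17 = 24 \left(-47\right) + 17 = -1128 + 17 = -1111$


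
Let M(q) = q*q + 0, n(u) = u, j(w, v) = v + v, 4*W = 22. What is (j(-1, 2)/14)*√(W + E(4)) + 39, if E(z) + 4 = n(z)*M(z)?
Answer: 39 + √262/7 ≈ 41.312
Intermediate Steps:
W = 11/2 (W = (¼)*22 = 11/2 ≈ 5.5000)
j(w, v) = 2*v
M(q) = q² (M(q) = q² + 0 = q²)
E(z) = -4 + z³ (E(z) = -4 + z*z² = -4 + z³)
(j(-1, 2)/14)*√(W + E(4)) + 39 = ((2*2)/14)*√(11/2 + (-4 + 4³)) + 39 = (4*(1/14))*√(11/2 + (-4 + 64)) + 39 = 2*√(11/2 + 60)/7 + 39 = 2*√(131/2)/7 + 39 = 2*(√262/2)/7 + 39 = √262/7 + 39 = 39 + √262/7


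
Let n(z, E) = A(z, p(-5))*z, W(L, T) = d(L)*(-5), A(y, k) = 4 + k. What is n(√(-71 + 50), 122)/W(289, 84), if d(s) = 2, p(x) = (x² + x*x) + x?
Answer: -49*I*√21/10 ≈ -22.455*I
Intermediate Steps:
p(x) = x + 2*x² (p(x) = (x² + x²) + x = 2*x² + x = x + 2*x²)
W(L, T) = -10 (W(L, T) = 2*(-5) = -10)
n(z, E) = 49*z (n(z, E) = (4 - 5*(1 + 2*(-5)))*z = (4 - 5*(1 - 10))*z = (4 - 5*(-9))*z = (4 + 45)*z = 49*z)
n(√(-71 + 50), 122)/W(289, 84) = (49*√(-71 + 50))/(-10) = (49*√(-21))*(-⅒) = (49*(I*√21))*(-⅒) = (49*I*√21)*(-⅒) = -49*I*√21/10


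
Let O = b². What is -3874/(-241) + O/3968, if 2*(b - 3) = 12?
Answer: 15391553/956288 ≈ 16.095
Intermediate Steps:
b = 9 (b = 3 + (½)*12 = 3 + 6 = 9)
O = 81 (O = 9² = 81)
-3874/(-241) + O/3968 = -3874/(-241) + 81/3968 = -3874*(-1/241) + 81*(1/3968) = 3874/241 + 81/3968 = 15391553/956288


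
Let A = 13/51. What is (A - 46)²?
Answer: 5442889/2601 ≈ 2092.6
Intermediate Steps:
A = 13/51 (A = 13*(1/51) = 13/51 ≈ 0.25490)
(A - 46)² = (13/51 - 46)² = (-2333/51)² = 5442889/2601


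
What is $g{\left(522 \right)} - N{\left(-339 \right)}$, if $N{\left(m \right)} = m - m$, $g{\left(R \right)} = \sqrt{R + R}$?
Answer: $6 \sqrt{29} \approx 32.311$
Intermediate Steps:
$g{\left(R \right)} = \sqrt{2} \sqrt{R}$ ($g{\left(R \right)} = \sqrt{2 R} = \sqrt{2} \sqrt{R}$)
$N{\left(m \right)} = 0$
$g{\left(522 \right)} - N{\left(-339 \right)} = \sqrt{2} \sqrt{522} - 0 = \sqrt{2} \cdot 3 \sqrt{58} + 0 = 6 \sqrt{29} + 0 = 6 \sqrt{29}$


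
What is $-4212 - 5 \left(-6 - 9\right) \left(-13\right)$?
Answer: $-5187$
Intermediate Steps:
$-4212 - 5 \left(-6 - 9\right) \left(-13\right) = -4212 - 5 \left(-15\right) \left(-13\right) = -4212 - \left(-75\right) \left(-13\right) = -4212 - 975 = -5187$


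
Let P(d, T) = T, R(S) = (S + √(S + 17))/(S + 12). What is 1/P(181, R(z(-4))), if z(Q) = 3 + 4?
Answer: 133/25 - 38*√6/25 ≈ 1.5968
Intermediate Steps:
z(Q) = 7
R(S) = (S + √(17 + S))/(12 + S)
1/P(181, R(z(-4))) = 1/((7 + √(17 + 7))/(12 + 7)) = 1/((7 + √24)/19) = 1/((7 + 2*√6)/19) = 1/(7/19 + 2*√6/19)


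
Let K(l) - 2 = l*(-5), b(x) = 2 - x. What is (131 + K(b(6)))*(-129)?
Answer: -19737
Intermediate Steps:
K(l) = 2 - 5*l (K(l) = 2 + l*(-5) = 2 - 5*l)
(131 + K(b(6)))*(-129) = (131 + (2 - 5*(2 - 1*6)))*(-129) = (131 + (2 - 5*(2 - 6)))*(-129) = (131 + (2 - 5*(-4)))*(-129) = (131 + (2 + 20))*(-129) = (131 + 22)*(-129) = 153*(-129) = -19737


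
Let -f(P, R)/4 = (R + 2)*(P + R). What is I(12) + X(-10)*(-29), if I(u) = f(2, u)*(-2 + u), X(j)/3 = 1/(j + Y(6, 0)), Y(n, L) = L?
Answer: -78313/10 ≈ -7831.3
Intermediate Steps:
f(P, R) = -4*(2 + R)*(P + R) (f(P, R) = -4*(R + 2)*(P + R) = -4*(2 + R)*(P + R))
X(j) = 3/j (X(j) = 3/(j + 0) = 3/j)
I(u) = (-2 + u)*(-16 - 16*u - 4*u²) (I(u) = (-8*2 - 8*u - 4*u² - 4*2*u)*(-2 + u) = (-16 - 8*u - 4*u² - 8*u)*(-2 + u) = (-16 - 16*u - 4*u²)*(-2 + u) = (-2 + u)*(-16 - 16*u - 4*u²))
I(12) + X(-10)*(-29) = -4*(-2 + 12)*(4 + 12² + 4*12) + (3/(-10))*(-29) = -4*10*(4 + 144 + 48) + (3*(-⅒))*(-29) = -4*10*196 - 3/10*(-29) = -7840 + 87/10 = -78313/10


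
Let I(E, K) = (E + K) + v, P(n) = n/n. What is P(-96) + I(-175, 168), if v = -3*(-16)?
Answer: 42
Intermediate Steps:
v = 48
P(n) = 1
I(E, K) = 48 + E + K (I(E, K) = (E + K) + 48 = 48 + E + K)
P(-96) + I(-175, 168) = 1 + (48 - 175 + 168) = 1 + 41 = 42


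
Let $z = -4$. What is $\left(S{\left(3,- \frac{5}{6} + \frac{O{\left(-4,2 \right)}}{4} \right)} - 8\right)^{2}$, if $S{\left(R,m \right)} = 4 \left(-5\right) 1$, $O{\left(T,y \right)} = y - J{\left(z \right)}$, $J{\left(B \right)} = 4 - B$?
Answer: $784$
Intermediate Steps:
$O{\left(T,y \right)} = -8 + y$ ($O{\left(T,y \right)} = y - \left(4 - -4\right) = y - \left(4 + 4\right) = y - 8 = -8 + y$)
$S{\left(R,m \right)} = -20$ ($S{\left(R,m \right)} = \left(-20\right) 1 = -20$)
$\left(S{\left(3,- \frac{5}{6} + \frac{O{\left(-4,2 \right)}}{4} \right)} - 8\right)^{2} = \left(-20 - 8\right)^{2} = \left(-28\right)^{2} = 784$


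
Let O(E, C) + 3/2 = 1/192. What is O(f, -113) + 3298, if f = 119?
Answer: 632929/192 ≈ 3296.5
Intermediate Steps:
O(E, C) = -287/192 (O(E, C) = -3/2 + 1/192 = -287/192)
O(f, -113) + 3298 = -287/192 + 3298 = 632929/192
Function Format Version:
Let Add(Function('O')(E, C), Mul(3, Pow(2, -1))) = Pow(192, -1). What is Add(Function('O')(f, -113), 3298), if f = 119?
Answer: Rational(632929, 192) ≈ 3296.5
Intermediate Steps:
Function('O')(E, C) = Rational(-287, 192) (Function('O')(E, C) = Add(Rational(-3, 2), Pow(192, -1)) = Add(Rational(-3, 2), Rational(1, 192)) = Rational(-287, 192))
Add(Function('O')(f, -113), 3298) = Add(Rational(-287, 192), 3298) = Rational(632929, 192)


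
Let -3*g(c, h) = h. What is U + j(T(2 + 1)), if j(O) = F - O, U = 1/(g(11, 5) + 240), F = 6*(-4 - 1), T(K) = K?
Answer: -23592/715 ≈ -32.996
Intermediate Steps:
g(c, h) = -h/3
F = -30 (F = 6*(-5) = -30)
U = 3/715 (U = 1/(-⅓*5 + 240) = 1/(-5/3 + 240) = 1/(715/3) = 3/715 ≈ 0.0041958)
j(O) = -30 - O
U + j(T(2 + 1)) = 3/715 + (-30 - (2 + 1)) = 3/715 + (-30 - 1*3) = 3/715 + (-30 - 3) = 3/715 - 33 = -23592/715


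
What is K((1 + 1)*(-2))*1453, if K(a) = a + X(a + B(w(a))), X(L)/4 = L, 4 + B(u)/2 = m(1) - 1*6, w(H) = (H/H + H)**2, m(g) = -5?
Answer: -203420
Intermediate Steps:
w(H) = (1 + H)**2
B(u) = -30 (B(u) = -8 + 2*(-5 - 1*6) = -8 + 2*(-5 - 6) = -8 + 2*(-11) = -8 - 22 = -30)
X(L) = 4*L
K(a) = -120 + 5*a (K(a) = a + 4*(a - 30) = a + 4*(-30 + a) = a + (-120 + 4*a) = -120 + 5*a)
K((1 + 1)*(-2))*1453 = (-120 + 5*((1 + 1)*(-2)))*1453 = (-120 + 5*(2*(-2)))*1453 = (-120 + 5*(-4))*1453 = (-120 - 20)*1453 = -140*1453 = -203420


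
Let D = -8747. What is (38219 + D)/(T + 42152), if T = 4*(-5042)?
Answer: 307/229 ≈ 1.3406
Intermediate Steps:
T = -20168
(38219 + D)/(T + 42152) = (38219 - 8747)/(-20168 + 42152) = 29472/21984 = 29472*(1/21984) = 307/229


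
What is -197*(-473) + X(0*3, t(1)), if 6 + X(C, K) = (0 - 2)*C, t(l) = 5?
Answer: 93175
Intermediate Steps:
X(C, K) = -6 - 2*C (X(C, K) = -6 + (0 - 2)*C = -6 - 2*C)
-197*(-473) + X(0*3, t(1)) = -197*(-473) + (-6 - 0*3) = 93181 + (-6 - 2*0) = 93181 + (-6 + 0) = 93181 - 6 = 93175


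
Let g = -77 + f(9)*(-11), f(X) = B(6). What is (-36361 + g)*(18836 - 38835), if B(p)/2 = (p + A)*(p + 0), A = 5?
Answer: 757762110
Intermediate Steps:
B(p) = 2*p*(5 + p) (B(p) = 2*((p + 5)*(p + 0)) = 2*((5 + p)*p) = 2*(p*(5 + p)) = 2*p*(5 + p))
f(X) = 132 (f(X) = 2*6*(5 + 6) = 2*6*11 = 132)
g = -1529 (g = -77 + 132*(-11) = -77 - 1452 = -1529)
(-36361 + g)*(18836 - 38835) = (-36361 - 1529)*(18836 - 38835) = -37890*(-19999) = 757762110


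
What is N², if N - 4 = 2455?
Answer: 6046681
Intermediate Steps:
N = 2459 (N = 4 + 2455 = 2459)
N² = 2459² = 6046681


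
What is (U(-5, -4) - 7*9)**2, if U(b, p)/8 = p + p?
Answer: 16129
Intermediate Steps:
U(b, p) = 16*p (U(b, p) = 8*(p + p) = 8*(2*p) = 16*p)
(U(-5, -4) - 7*9)**2 = (16*(-4) - 7*9)**2 = (-64 - 63)**2 = (-127)**2 = 16129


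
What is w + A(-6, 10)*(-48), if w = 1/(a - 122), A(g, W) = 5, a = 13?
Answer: -26161/109 ≈ -240.01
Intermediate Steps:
w = -1/109 (w = 1/(13 - 122) = 1/(-109) = -1/109 ≈ -0.0091743)
w + A(-6, 10)*(-48) = -1/109 + 5*(-48) = -1/109 - 240 = -26161/109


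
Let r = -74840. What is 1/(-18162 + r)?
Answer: -1/93002 ≈ -1.0752e-5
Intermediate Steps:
1/(-18162 + r) = 1/(-18162 - 74840) = 1/(-93002) = -1/93002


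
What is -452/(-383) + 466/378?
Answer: 174667/72387 ≈ 2.4130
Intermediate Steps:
-452/(-383) + 466/378 = -452*(-1/383) + 466*(1/378) = 452/383 + 233/189 = 174667/72387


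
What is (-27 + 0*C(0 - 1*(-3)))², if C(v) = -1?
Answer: 729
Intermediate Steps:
(-27 + 0*C(0 - 1*(-3)))² = (-27 + 0*(-1))² = (-27 + 0)² = (-27)² = 729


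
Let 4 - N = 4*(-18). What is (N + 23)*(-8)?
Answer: -792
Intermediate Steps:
N = 76 (N = 4 - 4*(-18) = 4 - 1*(-72) = 4 + 72 = 76)
(N + 23)*(-8) = (76 + 23)*(-8) = 99*(-8) = -792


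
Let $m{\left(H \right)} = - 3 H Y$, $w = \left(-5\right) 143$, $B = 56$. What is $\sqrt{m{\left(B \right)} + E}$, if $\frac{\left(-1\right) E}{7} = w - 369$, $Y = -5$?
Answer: $14 \sqrt{43} \approx 91.804$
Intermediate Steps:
$w = -715$
$m{\left(H \right)} = 15 H$ ($m{\left(H \right)} = - 3 H \left(-5\right) = 15 H$)
$E = 7588$ ($E = - 7 \left(-715 - 369\right) = \left(-7\right) \left(-1084\right) = 7588$)
$\sqrt{m{\left(B \right)} + E} = \sqrt{15 \cdot 56 + 7588} = \sqrt{840 + 7588} = \sqrt{8428} = 14 \sqrt{43}$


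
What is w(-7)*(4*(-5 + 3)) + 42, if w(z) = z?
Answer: 98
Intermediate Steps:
w(-7)*(4*(-5 + 3)) + 42 = -28*(-5 + 3) + 42 = -28*(-2) + 42 = -7*(-8) + 42 = 56 + 42 = 98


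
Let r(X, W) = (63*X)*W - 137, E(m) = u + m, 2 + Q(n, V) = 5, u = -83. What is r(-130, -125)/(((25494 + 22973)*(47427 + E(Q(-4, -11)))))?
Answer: 1023613/2294767049 ≈ 0.00044606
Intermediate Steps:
Q(n, V) = 3 (Q(n, V) = -2 + 5 = 3)
E(m) = -83 + m
r(X, W) = -137 + 63*W*X (r(X, W) = 63*W*X - 137 = -137 + 63*W*X)
r(-130, -125)/(((25494 + 22973)*(47427 + E(Q(-4, -11))))) = (-137 + 63*(-125)*(-130))/(((25494 + 22973)*(47427 + (-83 + 3)))) = (-137 + 1023750)/((48467*(47427 - 80))) = 1023613/((48467*47347)) = 1023613/2294767049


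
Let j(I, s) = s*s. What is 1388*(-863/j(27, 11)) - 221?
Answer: -1224585/121 ≈ -10121.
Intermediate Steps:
j(I, s) = s²
1388*(-863/j(27, 11)) - 221 = 1388*(-863/(11²)) - 221 = 1388*(-863/121) - 221 = -1197844/121 - 221 = -1224585/121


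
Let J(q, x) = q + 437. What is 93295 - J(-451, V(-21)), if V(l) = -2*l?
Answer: 93309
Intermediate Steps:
J(q, x) = 437 + q
93295 - J(-451, V(-21)) = 93295 - (437 - 451) = 93295 - 1*(-14) = 93295 + 14 = 93309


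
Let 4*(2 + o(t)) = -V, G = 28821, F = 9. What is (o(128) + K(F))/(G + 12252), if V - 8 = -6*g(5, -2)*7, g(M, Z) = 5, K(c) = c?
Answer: 115/82146 ≈ 0.0013999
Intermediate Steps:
V = -202 (V = 8 - 6*5*7 = 8 - 30*7 = 8 - 210 = -202)
o(t) = 97/2 (o(t) = -2 + (-1*(-202))/4 = -2 + (¼)*202 = -2 + 101/2 = 97/2)
(o(128) + K(F))/(G + 12252) = (97/2 + 9)/(28821 + 12252) = (115/2)/41073 = (115/2)*(1/41073) = 115/82146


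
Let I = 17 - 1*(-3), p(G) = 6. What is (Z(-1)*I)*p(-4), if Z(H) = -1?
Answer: -120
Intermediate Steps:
I = 20 (I = 17 + 3 = 20)
(Z(-1)*I)*p(-4) = -1*20*6 = -20*6 = -120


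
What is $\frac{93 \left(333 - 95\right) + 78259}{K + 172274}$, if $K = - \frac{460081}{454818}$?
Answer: $\frac{45660543474}{78352856051} \approx 0.58276$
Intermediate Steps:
$K = - \frac{460081}{454818}$ ($K = \left(-460081\right) \frac{1}{454818} = - \frac{460081}{454818} \approx -1.0116$)
$\frac{93 \left(333 - 95\right) + 78259}{K + 172274} = \frac{93 \left(333 - 95\right) + 78259}{- \frac{460081}{454818} + 172274} = \frac{93 \cdot 238 + 78259}{\frac{78352856051}{454818}} = \left(22134 + 78259\right) \frac{454818}{78352856051} = 100393 \cdot \frac{454818}{78352856051} = \frac{45660543474}{78352856051}$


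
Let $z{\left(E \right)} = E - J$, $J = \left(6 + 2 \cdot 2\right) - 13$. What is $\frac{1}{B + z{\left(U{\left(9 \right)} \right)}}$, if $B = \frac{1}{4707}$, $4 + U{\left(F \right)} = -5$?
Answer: $- \frac{4707}{28241} \approx -0.16667$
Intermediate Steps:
$J = -3$ ($J = \left(6 + 4\right) - 13 = 10 - 13 = -3$)
$U{\left(F \right)} = -9$ ($U{\left(F \right)} = -4 - 5 = -9$)
$z{\left(E \right)} = 3 + E$ ($z{\left(E \right)} = E - -3 = E + 3 = 3 + E$)
$B = \frac{1}{4707} \approx 0.00021245$
$\frac{1}{B + z{\left(U{\left(9 \right)} \right)}} = \frac{1}{\frac{1}{4707} + \left(3 - 9\right)} = \frac{1}{\frac{1}{4707} - 6} = \frac{1}{- \frac{28241}{4707}} = - \frac{4707}{28241}$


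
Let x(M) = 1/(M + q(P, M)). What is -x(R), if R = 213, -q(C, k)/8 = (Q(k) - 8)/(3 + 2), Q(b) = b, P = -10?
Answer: 1/115 ≈ 0.0086956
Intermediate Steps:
q(C, k) = 64/5 - 8*k/5 (q(C, k) = -8*(k - 8)/(3 + 2) = -8*(-8 + k)/5 = -8*(-8/5 + k/5) = 64/5 - 8*k/5)
x(M) = 1/(64/5 - 3*M/5) (x(M) = 1/(M + (64/5 - 8*M/5)) = 1/(64/5 - 3*M/5))
-x(R) = -5/(64 - 3*213) = -5/(64 - 639) = -5/(-575) = -5*(-1)/575 = -1*(-1/115) = 1/115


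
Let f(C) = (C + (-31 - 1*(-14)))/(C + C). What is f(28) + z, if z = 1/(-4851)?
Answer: 7615/38808 ≈ 0.19622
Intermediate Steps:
z = -1/4851 ≈ -0.00020614
f(C) = (-17 + C)/(2*C) (f(C) = (C + (-31 + 14))/((2*C)) = (C - 17)*(1/(2*C)) = (-17 + C)*(1/(2*C)) = (-17 + C)/(2*C))
f(28) + z = (½)*(-17 + 28)/28 - 1/4851 = (½)*(1/28)*11 - 1/4851 = 11/56 - 1/4851 = 7615/38808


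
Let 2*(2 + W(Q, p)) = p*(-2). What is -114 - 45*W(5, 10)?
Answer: 426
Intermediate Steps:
W(Q, p) = -2 - p (W(Q, p) = -2 + (p*(-2))/2 = -2 + (-2*p)/2 = -2 - p)
-114 - 45*W(5, 10) = -114 - 45*(-2 - 1*10) = -114 - 45*(-2 - 10) = -114 - 45*(-12) = -114 + 540 = 426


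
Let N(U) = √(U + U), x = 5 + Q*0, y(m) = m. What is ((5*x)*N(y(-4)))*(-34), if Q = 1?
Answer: -1700*I*√2 ≈ -2404.2*I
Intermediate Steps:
x = 5 (x = 5 + 1*0 = 5 + 0 = 5)
N(U) = √2*√U (N(U) = √(2*U) = √2*√U)
((5*x)*N(y(-4)))*(-34) = ((5*5)*(√2*√(-4)))*(-34) = (25*(√2*(2*I)))*(-34) = (25*(2*I*√2))*(-34) = (50*I*√2)*(-34) = -1700*I*√2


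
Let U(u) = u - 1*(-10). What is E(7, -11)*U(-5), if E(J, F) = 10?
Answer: 50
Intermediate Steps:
U(u) = 10 + u (U(u) = u + 10 = 10 + u)
E(7, -11)*U(-5) = 10*(10 - 5) = 10*5 = 50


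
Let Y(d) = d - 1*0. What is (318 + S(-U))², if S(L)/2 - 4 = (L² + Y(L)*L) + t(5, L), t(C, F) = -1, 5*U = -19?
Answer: 91087936/625 ≈ 1.4574e+5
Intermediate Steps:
U = -19/5 (U = (⅕)*(-19) = -19/5 ≈ -3.8000)
Y(d) = d (Y(d) = d + 0 = d)
S(L) = 6 + 4*L² (S(L) = 8 + 2*((L² + L*L) - 1) = 8 + 2*((L² + L²) - 1) = 8 + 2*(2*L² - 1) = 8 + 2*(-1 + 2*L²) = 8 + (-2 + 4*L²) = 6 + 4*L²)
(318 + S(-U))² = (318 + (6 + 4*(-1*(-19/5))²))² = (318 + (6 + 4*(19/5)²))² = (318 + (6 + 4*(361/25)))² = (318 + (6 + 1444/25))² = (318 + 1594/25)² = (9544/25)² = 91087936/625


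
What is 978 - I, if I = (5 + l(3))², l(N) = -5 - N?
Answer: 969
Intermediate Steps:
I = 9 (I = (5 + (-5 - 1*3))² = (5 + (-5 - 3))² = (5 - 8)² = (-3)² = 9)
978 - I = 978 - 1*9 = 978 - 9 = 969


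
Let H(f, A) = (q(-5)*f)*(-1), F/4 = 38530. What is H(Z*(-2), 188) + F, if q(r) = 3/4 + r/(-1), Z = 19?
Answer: 308677/2 ≈ 1.5434e+5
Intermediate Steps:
F = 154120 (F = 4*38530 = 154120)
q(r) = ¾ - r (q(r) = 3*(¼) + r*(-1) = ¾ - r)
H(f, A) = -23*f/4 (H(f, A) = ((¾ - 1*(-5))*f)*(-1) = ((¾ + 5)*f)*(-1) = (23*f/4)*(-1) = -23*f/4)
H(Z*(-2), 188) + F = -437*(-2)/4 + 154120 = -23/4*(-38) + 154120 = 437/2 + 154120 = 308677/2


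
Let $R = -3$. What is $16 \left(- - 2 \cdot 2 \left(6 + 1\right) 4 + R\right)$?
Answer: $1744$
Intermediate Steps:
$16 \left(- - 2 \cdot 2 \left(6 + 1\right) 4 + R\right) = 16 \left(- - 2 \cdot 2 \left(6 + 1\right) 4 - 3\right) = 16 \left(- - 2 \cdot 2 \cdot 7 \cdot 4 - 3\right) = 16 \left(- \left(-2\right) 14 \cdot 4 - 3\right) = 16 \left(- \left(-28\right) 4 - 3\right) = 16 \left(\left(-1\right) \left(-112\right) - 3\right) = 16 \left(112 - 3\right) = 16 \cdot 109 = 1744$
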